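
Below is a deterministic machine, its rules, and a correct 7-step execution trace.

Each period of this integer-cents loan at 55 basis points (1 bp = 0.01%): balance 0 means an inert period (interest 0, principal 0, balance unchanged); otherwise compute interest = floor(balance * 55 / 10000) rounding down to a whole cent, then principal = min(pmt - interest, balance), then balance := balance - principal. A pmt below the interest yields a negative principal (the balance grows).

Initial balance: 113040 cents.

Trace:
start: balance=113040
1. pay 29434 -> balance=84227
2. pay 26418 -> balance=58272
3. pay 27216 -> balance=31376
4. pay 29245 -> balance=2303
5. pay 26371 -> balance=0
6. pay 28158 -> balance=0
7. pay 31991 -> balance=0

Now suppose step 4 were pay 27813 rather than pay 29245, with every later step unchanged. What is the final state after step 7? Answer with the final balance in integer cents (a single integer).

0

(re-executing from step 4 with the substitution; state before step 4: balance=31376)
4. pay 27813 -> balance=3735
5. pay 26371 -> balance=0
6. pay 28158 -> balance=0
7. pay 31991 -> balance=0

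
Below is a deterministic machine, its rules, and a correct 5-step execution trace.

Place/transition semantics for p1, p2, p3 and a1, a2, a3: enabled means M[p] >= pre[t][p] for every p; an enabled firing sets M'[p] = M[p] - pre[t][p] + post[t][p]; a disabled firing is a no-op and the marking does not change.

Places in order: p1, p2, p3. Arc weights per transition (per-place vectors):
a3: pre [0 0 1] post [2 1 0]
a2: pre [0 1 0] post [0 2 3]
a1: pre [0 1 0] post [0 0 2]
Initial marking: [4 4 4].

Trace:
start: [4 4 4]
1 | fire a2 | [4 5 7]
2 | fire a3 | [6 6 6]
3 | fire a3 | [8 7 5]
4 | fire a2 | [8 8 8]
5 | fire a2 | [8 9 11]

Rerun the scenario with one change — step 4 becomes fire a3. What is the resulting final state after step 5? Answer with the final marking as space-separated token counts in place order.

10 9 7

(re-executing from step 4 with the substitution; state before step 4: [8 7 5])
4 | fire a3 | [10 8 4]
5 | fire a2 | [10 9 7]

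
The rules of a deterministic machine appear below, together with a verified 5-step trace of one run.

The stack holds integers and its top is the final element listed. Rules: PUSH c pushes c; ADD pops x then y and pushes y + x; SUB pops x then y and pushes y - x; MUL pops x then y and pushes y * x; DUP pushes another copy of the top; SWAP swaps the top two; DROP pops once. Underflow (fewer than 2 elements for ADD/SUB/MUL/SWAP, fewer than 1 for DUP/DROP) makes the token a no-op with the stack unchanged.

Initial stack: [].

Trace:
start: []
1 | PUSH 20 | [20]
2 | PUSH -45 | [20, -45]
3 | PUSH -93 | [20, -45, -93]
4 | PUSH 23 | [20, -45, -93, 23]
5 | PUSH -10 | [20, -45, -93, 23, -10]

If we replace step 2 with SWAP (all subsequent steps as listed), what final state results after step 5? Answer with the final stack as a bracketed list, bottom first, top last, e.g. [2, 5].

[20, -93, 23, -10]

(re-executing from step 2 with the substitution; state before step 2: [20])
2 | SWAP | [20]
3 | PUSH -93 | [20, -93]
4 | PUSH 23 | [20, -93, 23]
5 | PUSH -10 | [20, -93, 23, -10]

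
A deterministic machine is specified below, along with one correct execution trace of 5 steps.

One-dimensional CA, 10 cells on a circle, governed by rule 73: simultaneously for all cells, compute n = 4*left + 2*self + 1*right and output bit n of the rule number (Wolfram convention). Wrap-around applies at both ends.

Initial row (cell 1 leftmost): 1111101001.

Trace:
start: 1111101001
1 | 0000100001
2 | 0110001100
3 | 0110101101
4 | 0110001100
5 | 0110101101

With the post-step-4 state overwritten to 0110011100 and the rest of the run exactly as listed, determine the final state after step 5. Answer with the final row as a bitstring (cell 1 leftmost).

0110010101

state after step 4 := 0110011100
5 | 0110010101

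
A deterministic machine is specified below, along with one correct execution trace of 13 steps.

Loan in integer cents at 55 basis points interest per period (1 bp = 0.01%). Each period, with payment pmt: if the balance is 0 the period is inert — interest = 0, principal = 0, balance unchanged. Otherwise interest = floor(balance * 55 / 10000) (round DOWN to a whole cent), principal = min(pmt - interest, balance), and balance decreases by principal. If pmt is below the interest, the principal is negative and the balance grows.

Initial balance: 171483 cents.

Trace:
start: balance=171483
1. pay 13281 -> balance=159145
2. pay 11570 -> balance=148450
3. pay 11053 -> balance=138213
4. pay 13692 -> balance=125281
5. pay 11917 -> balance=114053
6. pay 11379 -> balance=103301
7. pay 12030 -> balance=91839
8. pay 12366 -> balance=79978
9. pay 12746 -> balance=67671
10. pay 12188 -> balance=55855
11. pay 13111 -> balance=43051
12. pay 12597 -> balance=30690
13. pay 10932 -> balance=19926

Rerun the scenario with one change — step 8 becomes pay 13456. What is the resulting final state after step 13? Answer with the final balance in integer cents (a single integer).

(re-executing from step 8 with the substitution; state before step 8: balance=91839)
8. pay 13456 -> balance=78888
9. pay 12746 -> balance=66575
10. pay 12188 -> balance=54753
11. pay 13111 -> balance=41943
12. pay 12597 -> balance=29576
13. pay 10932 -> balance=18806

18806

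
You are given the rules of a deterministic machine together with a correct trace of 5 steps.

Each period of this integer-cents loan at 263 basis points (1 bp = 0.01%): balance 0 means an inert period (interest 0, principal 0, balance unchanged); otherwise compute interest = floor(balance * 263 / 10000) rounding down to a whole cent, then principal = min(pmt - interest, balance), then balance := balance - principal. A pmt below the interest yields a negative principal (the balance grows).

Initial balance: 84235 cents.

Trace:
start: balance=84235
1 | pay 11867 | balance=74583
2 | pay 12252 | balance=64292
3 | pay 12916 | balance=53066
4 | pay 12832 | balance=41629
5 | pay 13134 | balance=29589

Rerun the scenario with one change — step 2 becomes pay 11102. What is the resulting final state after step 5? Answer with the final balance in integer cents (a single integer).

30833

(re-executing from step 2 with the substitution; state before step 2: balance=74583)
2 | pay 11102 | balance=65442
3 | pay 12916 | balance=54247
4 | pay 12832 | balance=42841
5 | pay 13134 | balance=30833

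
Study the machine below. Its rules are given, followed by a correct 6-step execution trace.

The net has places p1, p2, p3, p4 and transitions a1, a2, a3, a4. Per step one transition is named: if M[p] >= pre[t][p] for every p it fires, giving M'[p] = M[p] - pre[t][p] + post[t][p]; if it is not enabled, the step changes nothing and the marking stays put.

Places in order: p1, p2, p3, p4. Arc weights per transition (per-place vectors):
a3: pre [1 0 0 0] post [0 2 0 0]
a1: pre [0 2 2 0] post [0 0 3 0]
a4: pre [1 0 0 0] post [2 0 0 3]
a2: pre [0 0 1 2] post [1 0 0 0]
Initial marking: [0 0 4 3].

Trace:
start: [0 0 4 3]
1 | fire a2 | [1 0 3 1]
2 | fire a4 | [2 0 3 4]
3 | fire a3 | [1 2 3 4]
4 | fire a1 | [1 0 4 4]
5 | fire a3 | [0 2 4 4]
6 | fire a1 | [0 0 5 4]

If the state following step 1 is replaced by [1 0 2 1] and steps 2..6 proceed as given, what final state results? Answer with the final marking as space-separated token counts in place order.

state after step 1 := [1 0 2 1]
2 | fire a4 | [2 0 2 4]
3 | fire a3 | [1 2 2 4]
4 | fire a1 | [1 0 3 4]
5 | fire a3 | [0 2 3 4]
6 | fire a1 | [0 0 4 4]

0 0 4 4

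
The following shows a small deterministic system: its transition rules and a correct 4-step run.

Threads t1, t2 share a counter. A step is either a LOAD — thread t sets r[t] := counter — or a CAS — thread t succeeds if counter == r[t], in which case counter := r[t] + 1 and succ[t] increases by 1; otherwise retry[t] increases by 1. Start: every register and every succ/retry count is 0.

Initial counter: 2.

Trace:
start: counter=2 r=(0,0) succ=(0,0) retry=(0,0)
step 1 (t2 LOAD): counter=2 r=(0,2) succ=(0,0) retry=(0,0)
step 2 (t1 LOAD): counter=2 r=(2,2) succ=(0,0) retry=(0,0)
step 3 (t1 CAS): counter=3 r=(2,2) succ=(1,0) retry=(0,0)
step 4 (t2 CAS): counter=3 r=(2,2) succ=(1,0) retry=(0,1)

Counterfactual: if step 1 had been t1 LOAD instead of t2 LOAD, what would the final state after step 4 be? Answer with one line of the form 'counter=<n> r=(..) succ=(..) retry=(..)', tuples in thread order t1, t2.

(re-executing from step 1 with the substitution; state before step 1: counter=2 r=(0,0) succ=(0,0) retry=(0,0))
step 1 (t1 LOAD): counter=2 r=(2,0) succ=(0,0) retry=(0,0)
step 2 (t1 LOAD): counter=2 r=(2,0) succ=(0,0) retry=(0,0)
step 3 (t1 CAS): counter=3 r=(2,0) succ=(1,0) retry=(0,0)
step 4 (t2 CAS): counter=3 r=(2,0) succ=(1,0) retry=(0,1)

counter=3 r=(2,0) succ=(1,0) retry=(0,1)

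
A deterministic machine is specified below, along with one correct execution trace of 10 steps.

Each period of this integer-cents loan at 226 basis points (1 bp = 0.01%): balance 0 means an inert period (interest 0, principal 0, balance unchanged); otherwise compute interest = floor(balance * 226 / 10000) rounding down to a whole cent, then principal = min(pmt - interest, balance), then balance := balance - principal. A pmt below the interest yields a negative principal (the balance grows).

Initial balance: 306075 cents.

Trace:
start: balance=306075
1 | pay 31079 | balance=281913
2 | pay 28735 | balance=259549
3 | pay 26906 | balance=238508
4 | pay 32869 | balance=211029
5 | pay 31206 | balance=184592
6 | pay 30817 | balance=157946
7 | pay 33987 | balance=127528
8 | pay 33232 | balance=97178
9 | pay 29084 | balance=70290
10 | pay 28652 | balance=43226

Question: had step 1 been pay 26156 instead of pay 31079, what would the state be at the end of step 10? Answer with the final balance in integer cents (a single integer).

(re-executing from step 1 with the substitution; state before step 1: balance=306075)
1 | pay 26156 | balance=286836
2 | pay 28735 | balance=264583
3 | pay 26906 | balance=243656
4 | pay 32869 | balance=216293
5 | pay 31206 | balance=189975
6 | pay 30817 | balance=163451
7 | pay 33987 | balance=133157
8 | pay 33232 | balance=102934
9 | pay 29084 | balance=76176
10 | pay 28652 | balance=49245

49245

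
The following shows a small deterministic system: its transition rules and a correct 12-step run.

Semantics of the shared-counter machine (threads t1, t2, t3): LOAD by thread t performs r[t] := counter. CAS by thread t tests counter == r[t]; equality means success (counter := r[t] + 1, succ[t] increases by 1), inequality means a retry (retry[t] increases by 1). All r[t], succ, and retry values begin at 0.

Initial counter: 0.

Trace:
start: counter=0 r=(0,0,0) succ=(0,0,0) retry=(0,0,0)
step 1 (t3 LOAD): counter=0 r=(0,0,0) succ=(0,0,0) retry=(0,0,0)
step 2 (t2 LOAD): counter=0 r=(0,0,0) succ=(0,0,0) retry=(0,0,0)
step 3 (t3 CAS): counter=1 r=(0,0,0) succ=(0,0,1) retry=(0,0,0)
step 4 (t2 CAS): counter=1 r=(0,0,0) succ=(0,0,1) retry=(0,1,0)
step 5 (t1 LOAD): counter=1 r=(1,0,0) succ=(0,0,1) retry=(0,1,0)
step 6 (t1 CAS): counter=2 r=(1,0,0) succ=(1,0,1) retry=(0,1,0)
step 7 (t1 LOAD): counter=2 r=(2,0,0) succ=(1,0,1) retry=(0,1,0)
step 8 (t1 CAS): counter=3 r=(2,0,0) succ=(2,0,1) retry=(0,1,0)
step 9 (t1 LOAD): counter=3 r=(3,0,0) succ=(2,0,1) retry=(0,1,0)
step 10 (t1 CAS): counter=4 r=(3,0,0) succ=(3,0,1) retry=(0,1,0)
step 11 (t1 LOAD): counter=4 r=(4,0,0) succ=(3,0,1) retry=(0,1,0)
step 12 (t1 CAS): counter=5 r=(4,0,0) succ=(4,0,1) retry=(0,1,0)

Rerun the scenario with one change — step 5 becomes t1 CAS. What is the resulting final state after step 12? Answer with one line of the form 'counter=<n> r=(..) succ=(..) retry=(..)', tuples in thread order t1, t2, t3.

counter=4 r=(3,0,0) succ=(3,0,1) retry=(2,1,0)

(re-executing from step 5 with the substitution; state before step 5: counter=1 r=(0,0,0) succ=(0,0,1) retry=(0,1,0))
step 5 (t1 CAS): counter=1 r=(0,0,0) succ=(0,0,1) retry=(1,1,0)
step 6 (t1 CAS): counter=1 r=(0,0,0) succ=(0,0,1) retry=(2,1,0)
step 7 (t1 LOAD): counter=1 r=(1,0,0) succ=(0,0,1) retry=(2,1,0)
step 8 (t1 CAS): counter=2 r=(1,0,0) succ=(1,0,1) retry=(2,1,0)
step 9 (t1 LOAD): counter=2 r=(2,0,0) succ=(1,0,1) retry=(2,1,0)
step 10 (t1 CAS): counter=3 r=(2,0,0) succ=(2,0,1) retry=(2,1,0)
step 11 (t1 LOAD): counter=3 r=(3,0,0) succ=(2,0,1) retry=(2,1,0)
step 12 (t1 CAS): counter=4 r=(3,0,0) succ=(3,0,1) retry=(2,1,0)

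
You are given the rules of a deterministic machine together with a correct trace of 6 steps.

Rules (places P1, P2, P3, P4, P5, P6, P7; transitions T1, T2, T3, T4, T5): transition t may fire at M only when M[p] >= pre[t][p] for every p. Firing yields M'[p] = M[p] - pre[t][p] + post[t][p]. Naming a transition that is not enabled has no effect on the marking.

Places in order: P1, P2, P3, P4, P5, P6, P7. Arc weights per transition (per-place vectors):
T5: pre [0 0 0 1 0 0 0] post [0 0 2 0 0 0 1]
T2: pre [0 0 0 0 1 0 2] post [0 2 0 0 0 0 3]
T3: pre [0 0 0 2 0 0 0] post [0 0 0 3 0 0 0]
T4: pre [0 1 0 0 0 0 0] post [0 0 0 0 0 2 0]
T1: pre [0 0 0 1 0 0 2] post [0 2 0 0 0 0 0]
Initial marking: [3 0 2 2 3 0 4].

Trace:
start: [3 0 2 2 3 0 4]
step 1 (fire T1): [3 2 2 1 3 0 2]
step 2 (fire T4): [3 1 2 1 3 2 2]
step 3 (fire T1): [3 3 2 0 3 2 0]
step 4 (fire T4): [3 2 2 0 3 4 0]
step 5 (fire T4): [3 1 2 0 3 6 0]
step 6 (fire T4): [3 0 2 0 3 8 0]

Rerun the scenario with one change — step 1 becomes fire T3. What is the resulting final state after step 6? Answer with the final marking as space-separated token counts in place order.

(re-executing from step 1 with the substitution; state before step 1: [3 0 2 2 3 0 4])
step 1 (fire T3): [3 0 2 3 3 0 4]
step 2 (fire T4): [3 0 2 3 3 0 4]
step 3 (fire T1): [3 2 2 2 3 0 2]
step 4 (fire T4): [3 1 2 2 3 2 2]
step 5 (fire T4): [3 0 2 2 3 4 2]
step 6 (fire T4): [3 0 2 2 3 4 2]

3 0 2 2 3 4 2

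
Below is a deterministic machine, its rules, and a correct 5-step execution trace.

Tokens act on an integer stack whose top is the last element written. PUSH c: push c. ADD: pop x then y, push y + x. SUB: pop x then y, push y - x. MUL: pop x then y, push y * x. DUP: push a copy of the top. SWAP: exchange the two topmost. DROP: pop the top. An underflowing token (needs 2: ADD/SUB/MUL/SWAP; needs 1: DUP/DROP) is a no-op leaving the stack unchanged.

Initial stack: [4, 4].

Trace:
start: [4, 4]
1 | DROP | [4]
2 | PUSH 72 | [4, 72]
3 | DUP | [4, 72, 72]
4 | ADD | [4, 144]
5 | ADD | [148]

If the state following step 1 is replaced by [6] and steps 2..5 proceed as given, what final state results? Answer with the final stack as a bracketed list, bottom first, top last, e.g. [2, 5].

state after step 1 := [6]
2 | PUSH 72 | [6, 72]
3 | DUP | [6, 72, 72]
4 | ADD | [6, 144]
5 | ADD | [150]

[150]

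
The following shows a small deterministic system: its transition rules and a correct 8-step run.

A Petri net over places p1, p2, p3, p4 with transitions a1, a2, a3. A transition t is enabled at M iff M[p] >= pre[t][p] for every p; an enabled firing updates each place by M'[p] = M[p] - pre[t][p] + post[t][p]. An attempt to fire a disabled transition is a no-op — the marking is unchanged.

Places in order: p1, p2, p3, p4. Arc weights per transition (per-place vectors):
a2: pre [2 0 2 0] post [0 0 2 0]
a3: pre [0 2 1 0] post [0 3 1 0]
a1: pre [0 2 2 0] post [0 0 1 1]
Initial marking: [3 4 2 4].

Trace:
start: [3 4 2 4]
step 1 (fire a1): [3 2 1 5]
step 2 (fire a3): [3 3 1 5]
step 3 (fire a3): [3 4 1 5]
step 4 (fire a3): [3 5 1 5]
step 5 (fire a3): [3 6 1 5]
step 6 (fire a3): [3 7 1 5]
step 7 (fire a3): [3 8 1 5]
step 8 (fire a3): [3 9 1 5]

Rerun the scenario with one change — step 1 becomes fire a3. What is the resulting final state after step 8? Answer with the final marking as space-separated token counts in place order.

(re-executing from step 1 with the substitution; state before step 1: [3 4 2 4])
step 1 (fire a3): [3 5 2 4]
step 2 (fire a3): [3 6 2 4]
step 3 (fire a3): [3 7 2 4]
step 4 (fire a3): [3 8 2 4]
step 5 (fire a3): [3 9 2 4]
step 6 (fire a3): [3 10 2 4]
step 7 (fire a3): [3 11 2 4]
step 8 (fire a3): [3 12 2 4]

3 12 2 4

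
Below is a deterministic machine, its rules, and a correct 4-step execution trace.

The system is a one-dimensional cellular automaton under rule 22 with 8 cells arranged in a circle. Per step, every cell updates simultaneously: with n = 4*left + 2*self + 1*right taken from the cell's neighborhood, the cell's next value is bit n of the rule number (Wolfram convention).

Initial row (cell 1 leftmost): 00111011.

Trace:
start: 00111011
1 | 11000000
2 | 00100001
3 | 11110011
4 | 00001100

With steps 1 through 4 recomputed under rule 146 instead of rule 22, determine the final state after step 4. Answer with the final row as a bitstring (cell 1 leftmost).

01100000

(re-executing steps 1..4 under rule 146; state before step 1: 00111011)
1 | 11010000
2 | 00001001
3 | 10010110
4 | 01100000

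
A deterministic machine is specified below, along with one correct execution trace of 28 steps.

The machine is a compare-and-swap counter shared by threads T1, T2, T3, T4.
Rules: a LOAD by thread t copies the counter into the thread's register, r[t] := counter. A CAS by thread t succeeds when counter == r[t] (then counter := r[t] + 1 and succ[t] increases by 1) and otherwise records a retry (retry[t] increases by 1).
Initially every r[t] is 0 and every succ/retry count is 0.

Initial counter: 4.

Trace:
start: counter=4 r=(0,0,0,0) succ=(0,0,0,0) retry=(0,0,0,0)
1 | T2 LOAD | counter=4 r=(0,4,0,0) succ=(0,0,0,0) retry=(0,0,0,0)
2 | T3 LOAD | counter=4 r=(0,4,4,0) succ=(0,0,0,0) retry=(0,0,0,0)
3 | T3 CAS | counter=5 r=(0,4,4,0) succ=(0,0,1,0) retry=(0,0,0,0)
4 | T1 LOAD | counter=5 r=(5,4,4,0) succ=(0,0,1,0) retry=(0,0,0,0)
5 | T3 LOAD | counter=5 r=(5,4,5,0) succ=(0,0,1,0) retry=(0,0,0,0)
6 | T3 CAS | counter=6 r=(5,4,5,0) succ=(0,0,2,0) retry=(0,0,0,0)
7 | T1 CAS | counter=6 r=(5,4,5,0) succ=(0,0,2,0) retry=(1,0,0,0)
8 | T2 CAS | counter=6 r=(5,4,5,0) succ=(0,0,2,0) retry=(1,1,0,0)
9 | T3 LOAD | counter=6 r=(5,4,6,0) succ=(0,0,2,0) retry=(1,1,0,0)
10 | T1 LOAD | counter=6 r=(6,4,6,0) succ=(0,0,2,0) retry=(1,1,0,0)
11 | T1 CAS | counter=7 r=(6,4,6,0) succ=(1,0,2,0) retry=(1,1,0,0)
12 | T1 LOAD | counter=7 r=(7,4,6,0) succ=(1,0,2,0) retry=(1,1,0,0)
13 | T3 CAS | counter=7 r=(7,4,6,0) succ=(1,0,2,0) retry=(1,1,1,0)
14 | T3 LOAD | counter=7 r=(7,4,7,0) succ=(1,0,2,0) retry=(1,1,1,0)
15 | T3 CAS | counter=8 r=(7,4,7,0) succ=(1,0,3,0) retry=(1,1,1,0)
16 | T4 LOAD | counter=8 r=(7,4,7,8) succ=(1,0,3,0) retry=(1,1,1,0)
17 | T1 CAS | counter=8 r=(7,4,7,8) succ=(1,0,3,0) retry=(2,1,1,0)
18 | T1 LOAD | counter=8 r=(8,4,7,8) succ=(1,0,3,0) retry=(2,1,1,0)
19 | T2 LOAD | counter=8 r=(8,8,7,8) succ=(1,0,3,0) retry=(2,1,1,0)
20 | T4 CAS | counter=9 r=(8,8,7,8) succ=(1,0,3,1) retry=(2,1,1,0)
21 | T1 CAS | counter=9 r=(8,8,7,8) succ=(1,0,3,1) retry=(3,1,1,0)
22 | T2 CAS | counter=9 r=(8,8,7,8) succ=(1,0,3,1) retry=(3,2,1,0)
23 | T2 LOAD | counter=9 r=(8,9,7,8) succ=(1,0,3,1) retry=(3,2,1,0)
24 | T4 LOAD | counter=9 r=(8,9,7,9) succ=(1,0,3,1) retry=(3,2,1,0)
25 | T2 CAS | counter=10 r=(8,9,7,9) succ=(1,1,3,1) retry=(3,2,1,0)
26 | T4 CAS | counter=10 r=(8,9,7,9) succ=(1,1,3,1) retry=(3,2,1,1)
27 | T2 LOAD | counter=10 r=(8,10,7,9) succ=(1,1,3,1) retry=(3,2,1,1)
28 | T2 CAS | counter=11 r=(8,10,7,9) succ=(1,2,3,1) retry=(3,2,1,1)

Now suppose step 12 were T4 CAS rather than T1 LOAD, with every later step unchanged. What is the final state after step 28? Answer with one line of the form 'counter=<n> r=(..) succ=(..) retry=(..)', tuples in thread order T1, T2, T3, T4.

counter=11 r=(8,10,7,9) succ=(1,2,3,1) retry=(3,2,1,2)

(re-executing from step 12 with the substitution; state before step 12: counter=7 r=(6,4,6,0) succ=(1,0,2,0) retry=(1,1,0,0))
12 | T4 CAS | counter=7 r=(6,4,6,0) succ=(1,0,2,0) retry=(1,1,0,1)
13 | T3 CAS | counter=7 r=(6,4,6,0) succ=(1,0,2,0) retry=(1,1,1,1)
14 | T3 LOAD | counter=7 r=(6,4,7,0) succ=(1,0,2,0) retry=(1,1,1,1)
15 | T3 CAS | counter=8 r=(6,4,7,0) succ=(1,0,3,0) retry=(1,1,1,1)
16 | T4 LOAD | counter=8 r=(6,4,7,8) succ=(1,0,3,0) retry=(1,1,1,1)
17 | T1 CAS | counter=8 r=(6,4,7,8) succ=(1,0,3,0) retry=(2,1,1,1)
18 | T1 LOAD | counter=8 r=(8,4,7,8) succ=(1,0,3,0) retry=(2,1,1,1)
19 | T2 LOAD | counter=8 r=(8,8,7,8) succ=(1,0,3,0) retry=(2,1,1,1)
20 | T4 CAS | counter=9 r=(8,8,7,8) succ=(1,0,3,1) retry=(2,1,1,1)
21 | T1 CAS | counter=9 r=(8,8,7,8) succ=(1,0,3,1) retry=(3,1,1,1)
22 | T2 CAS | counter=9 r=(8,8,7,8) succ=(1,0,3,1) retry=(3,2,1,1)
23 | T2 LOAD | counter=9 r=(8,9,7,8) succ=(1,0,3,1) retry=(3,2,1,1)
24 | T4 LOAD | counter=9 r=(8,9,7,9) succ=(1,0,3,1) retry=(3,2,1,1)
25 | T2 CAS | counter=10 r=(8,9,7,9) succ=(1,1,3,1) retry=(3,2,1,1)
26 | T4 CAS | counter=10 r=(8,9,7,9) succ=(1,1,3,1) retry=(3,2,1,2)
27 | T2 LOAD | counter=10 r=(8,10,7,9) succ=(1,1,3,1) retry=(3,2,1,2)
28 | T2 CAS | counter=11 r=(8,10,7,9) succ=(1,2,3,1) retry=(3,2,1,2)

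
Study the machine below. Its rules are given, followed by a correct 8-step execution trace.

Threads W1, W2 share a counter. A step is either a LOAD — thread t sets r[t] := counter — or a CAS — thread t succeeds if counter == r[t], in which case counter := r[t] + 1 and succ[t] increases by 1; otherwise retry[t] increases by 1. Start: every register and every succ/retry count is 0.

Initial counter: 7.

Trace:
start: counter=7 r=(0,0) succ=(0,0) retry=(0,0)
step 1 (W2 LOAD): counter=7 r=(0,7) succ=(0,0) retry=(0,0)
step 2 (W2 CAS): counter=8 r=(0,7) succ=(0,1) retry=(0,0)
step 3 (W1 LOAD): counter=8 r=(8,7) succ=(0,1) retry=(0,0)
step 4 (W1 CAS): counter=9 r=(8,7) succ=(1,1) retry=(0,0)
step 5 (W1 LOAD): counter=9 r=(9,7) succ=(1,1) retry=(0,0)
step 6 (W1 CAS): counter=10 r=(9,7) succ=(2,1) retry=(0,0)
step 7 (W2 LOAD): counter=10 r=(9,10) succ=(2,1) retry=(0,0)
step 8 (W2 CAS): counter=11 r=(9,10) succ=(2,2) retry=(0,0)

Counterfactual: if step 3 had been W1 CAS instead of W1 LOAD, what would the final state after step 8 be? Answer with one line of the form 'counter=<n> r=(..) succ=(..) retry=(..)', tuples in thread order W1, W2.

counter=10 r=(8,9) succ=(1,2) retry=(2,0)

(re-executing from step 3 with the substitution; state before step 3: counter=8 r=(0,7) succ=(0,1) retry=(0,0))
step 3 (W1 CAS): counter=8 r=(0,7) succ=(0,1) retry=(1,0)
step 4 (W1 CAS): counter=8 r=(0,7) succ=(0,1) retry=(2,0)
step 5 (W1 LOAD): counter=8 r=(8,7) succ=(0,1) retry=(2,0)
step 6 (W1 CAS): counter=9 r=(8,7) succ=(1,1) retry=(2,0)
step 7 (W2 LOAD): counter=9 r=(8,9) succ=(1,1) retry=(2,0)
step 8 (W2 CAS): counter=10 r=(8,9) succ=(1,2) retry=(2,0)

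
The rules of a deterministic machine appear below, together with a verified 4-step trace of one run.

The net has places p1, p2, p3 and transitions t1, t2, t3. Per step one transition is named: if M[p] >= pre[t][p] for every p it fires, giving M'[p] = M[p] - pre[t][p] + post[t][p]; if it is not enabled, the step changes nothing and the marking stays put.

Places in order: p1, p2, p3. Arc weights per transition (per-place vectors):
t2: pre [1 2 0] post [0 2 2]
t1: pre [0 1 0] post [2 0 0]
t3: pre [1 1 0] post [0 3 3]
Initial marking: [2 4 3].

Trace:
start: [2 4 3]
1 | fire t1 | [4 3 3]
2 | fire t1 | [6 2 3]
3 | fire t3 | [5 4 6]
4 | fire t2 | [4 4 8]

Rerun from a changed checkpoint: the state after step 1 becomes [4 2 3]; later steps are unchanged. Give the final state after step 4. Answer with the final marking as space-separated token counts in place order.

state after step 1 := [4 2 3]
2 | fire t1 | [6 1 3]
3 | fire t3 | [5 3 6]
4 | fire t2 | [4 3 8]

4 3 8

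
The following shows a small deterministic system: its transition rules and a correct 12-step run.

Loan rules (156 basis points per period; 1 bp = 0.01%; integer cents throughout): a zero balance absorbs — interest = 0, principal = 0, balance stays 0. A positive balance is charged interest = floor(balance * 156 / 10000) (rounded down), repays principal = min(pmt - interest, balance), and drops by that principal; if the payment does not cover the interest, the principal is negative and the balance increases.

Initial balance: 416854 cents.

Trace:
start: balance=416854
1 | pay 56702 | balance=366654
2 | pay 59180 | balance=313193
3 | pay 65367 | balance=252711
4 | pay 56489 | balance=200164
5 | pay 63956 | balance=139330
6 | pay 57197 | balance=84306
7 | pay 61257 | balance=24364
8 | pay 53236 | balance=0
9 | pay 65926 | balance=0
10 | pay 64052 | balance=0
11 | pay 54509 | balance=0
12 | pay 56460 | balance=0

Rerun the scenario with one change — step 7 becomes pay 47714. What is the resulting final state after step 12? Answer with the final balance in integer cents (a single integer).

0

(re-executing from step 7 with the substitution; state before step 7: balance=84306)
7 | pay 47714 | balance=37907
8 | pay 53236 | balance=0
9 | pay 65926 | balance=0
10 | pay 64052 | balance=0
11 | pay 54509 | balance=0
12 | pay 56460 | balance=0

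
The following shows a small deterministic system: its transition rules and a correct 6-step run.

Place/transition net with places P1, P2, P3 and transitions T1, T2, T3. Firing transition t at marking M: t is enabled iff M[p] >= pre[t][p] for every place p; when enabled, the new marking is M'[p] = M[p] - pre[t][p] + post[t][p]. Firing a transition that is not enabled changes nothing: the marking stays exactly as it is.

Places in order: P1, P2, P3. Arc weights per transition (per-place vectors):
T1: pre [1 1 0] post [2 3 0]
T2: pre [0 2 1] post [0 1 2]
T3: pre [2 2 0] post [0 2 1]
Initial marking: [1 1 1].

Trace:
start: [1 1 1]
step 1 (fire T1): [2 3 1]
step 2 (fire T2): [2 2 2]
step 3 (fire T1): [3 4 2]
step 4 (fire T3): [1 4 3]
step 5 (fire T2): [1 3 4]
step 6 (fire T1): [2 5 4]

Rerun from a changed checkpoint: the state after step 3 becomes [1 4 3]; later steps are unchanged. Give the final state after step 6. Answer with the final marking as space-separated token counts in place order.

state after step 3 := [1 4 3]
step 4 (fire T3): [1 4 3]
step 5 (fire T2): [1 3 4]
step 6 (fire T1): [2 5 4]

2 5 4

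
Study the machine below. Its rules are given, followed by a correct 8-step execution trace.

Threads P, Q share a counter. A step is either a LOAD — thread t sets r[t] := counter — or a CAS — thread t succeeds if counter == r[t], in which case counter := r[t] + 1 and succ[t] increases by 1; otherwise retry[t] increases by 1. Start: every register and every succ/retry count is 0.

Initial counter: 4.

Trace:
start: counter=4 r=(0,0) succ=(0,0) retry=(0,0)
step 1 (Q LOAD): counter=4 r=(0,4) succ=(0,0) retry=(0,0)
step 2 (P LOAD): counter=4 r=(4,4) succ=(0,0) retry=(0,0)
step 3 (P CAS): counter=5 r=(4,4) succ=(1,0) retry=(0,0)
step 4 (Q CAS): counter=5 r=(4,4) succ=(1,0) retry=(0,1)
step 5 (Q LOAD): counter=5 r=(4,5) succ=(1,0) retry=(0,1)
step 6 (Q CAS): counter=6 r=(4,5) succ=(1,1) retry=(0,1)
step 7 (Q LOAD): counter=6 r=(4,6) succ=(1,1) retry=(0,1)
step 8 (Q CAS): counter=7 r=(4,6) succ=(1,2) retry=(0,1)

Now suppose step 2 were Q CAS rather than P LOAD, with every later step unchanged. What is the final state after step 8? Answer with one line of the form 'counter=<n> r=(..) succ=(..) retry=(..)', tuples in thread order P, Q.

counter=7 r=(0,6) succ=(0,3) retry=(1,1)

(re-executing from step 2 with the substitution; state before step 2: counter=4 r=(0,4) succ=(0,0) retry=(0,0))
step 2 (Q CAS): counter=5 r=(0,4) succ=(0,1) retry=(0,0)
step 3 (P CAS): counter=5 r=(0,4) succ=(0,1) retry=(1,0)
step 4 (Q CAS): counter=5 r=(0,4) succ=(0,1) retry=(1,1)
step 5 (Q LOAD): counter=5 r=(0,5) succ=(0,1) retry=(1,1)
step 6 (Q CAS): counter=6 r=(0,5) succ=(0,2) retry=(1,1)
step 7 (Q LOAD): counter=6 r=(0,6) succ=(0,2) retry=(1,1)
step 8 (Q CAS): counter=7 r=(0,6) succ=(0,3) retry=(1,1)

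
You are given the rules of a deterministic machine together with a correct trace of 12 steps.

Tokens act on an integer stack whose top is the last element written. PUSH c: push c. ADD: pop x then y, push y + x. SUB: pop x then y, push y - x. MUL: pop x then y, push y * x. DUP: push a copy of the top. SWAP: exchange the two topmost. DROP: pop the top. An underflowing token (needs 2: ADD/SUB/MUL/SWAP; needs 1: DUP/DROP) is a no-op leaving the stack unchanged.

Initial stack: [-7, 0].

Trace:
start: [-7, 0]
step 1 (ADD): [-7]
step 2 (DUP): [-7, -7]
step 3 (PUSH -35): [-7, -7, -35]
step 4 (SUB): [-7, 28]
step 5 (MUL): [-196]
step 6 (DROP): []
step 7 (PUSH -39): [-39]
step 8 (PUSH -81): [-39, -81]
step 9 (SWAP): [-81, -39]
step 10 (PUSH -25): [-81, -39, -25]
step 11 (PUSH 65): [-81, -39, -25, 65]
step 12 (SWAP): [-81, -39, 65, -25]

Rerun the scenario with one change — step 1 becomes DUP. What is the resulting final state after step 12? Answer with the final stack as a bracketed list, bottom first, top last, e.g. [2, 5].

[-7, 0, -81, -39, 65, -25]

(re-executing from step 1 with the substitution; state before step 1: [-7, 0])
step 1 (DUP): [-7, 0, 0]
step 2 (DUP): [-7, 0, 0, 0]
step 3 (PUSH -35): [-7, 0, 0, 0, -35]
step 4 (SUB): [-7, 0, 0, 35]
step 5 (MUL): [-7, 0, 0]
step 6 (DROP): [-7, 0]
step 7 (PUSH -39): [-7, 0, -39]
step 8 (PUSH -81): [-7, 0, -39, -81]
step 9 (SWAP): [-7, 0, -81, -39]
step 10 (PUSH -25): [-7, 0, -81, -39, -25]
step 11 (PUSH 65): [-7, 0, -81, -39, -25, 65]
step 12 (SWAP): [-7, 0, -81, -39, 65, -25]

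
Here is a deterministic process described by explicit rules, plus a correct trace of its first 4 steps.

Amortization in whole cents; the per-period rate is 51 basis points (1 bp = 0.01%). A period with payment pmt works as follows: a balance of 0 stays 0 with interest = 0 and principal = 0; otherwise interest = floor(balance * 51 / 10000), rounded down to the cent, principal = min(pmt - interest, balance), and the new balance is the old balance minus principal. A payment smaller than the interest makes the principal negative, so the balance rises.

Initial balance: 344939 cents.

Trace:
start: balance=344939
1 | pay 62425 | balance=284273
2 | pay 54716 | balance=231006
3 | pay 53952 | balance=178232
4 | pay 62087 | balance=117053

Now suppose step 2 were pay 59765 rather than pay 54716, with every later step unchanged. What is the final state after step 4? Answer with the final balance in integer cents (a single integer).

(re-executing from step 2 with the substitution; state before step 2: balance=284273)
2 | pay 59765 | balance=225957
3 | pay 53952 | balance=173157
4 | pay 62087 | balance=111953

111953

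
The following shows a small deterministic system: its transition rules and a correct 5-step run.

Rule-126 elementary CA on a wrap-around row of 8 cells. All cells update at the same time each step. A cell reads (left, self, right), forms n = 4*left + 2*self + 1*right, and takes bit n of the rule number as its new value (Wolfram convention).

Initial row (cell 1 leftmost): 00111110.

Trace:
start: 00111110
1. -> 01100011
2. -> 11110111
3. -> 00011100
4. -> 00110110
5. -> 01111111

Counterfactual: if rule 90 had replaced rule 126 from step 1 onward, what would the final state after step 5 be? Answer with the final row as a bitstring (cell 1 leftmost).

00000000

(re-executing steps 1..5 under rule 90; state before step 1: 00111110)
1. -> 01100011
2. -> 01110111
3. -> 01010101
4. -> 00000000
5. -> 00000000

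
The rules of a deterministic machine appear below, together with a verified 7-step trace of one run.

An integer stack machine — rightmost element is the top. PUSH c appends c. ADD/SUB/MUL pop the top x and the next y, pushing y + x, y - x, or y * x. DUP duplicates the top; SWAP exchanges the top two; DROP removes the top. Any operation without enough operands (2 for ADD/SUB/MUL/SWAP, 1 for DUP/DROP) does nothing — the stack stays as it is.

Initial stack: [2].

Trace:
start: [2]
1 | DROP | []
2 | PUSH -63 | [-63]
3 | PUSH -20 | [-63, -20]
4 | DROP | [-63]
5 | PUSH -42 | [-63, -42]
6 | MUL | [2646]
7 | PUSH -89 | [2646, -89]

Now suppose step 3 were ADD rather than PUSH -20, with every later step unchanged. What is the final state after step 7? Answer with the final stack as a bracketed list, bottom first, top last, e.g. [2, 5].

(re-executing from step 3 with the substitution; state before step 3: [-63])
3 | ADD | [-63]
4 | DROP | []
5 | PUSH -42 | [-42]
6 | MUL | [-42]
7 | PUSH -89 | [-42, -89]

[-42, -89]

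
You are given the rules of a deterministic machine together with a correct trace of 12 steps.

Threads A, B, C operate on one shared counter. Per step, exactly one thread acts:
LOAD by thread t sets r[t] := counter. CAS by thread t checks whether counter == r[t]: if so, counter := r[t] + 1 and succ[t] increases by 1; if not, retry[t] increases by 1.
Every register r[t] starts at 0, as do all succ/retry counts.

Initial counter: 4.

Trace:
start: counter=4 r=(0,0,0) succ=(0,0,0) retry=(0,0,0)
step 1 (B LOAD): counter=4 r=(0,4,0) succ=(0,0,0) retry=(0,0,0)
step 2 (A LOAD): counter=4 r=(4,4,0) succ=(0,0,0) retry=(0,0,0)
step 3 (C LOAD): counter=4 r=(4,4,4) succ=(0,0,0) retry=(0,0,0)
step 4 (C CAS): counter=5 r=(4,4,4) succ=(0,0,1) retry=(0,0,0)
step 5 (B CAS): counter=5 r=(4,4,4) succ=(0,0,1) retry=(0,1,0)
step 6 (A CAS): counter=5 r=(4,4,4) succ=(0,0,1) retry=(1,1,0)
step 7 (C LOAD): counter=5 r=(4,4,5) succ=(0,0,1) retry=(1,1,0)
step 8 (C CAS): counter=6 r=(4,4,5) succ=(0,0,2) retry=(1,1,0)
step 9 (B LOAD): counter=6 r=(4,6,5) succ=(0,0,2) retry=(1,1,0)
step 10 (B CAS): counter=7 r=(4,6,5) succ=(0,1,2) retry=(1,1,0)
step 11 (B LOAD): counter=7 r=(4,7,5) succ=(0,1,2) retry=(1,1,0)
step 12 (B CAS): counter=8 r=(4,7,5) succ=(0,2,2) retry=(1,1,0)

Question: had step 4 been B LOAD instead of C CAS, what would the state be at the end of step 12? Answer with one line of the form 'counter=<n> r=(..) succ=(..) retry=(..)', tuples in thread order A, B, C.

counter=8 r=(4,7,5) succ=(0,3,1) retry=(1,0,0)

(re-executing from step 4 with the substitution; state before step 4: counter=4 r=(4,4,4) succ=(0,0,0) retry=(0,0,0))
step 4 (B LOAD): counter=4 r=(4,4,4) succ=(0,0,0) retry=(0,0,0)
step 5 (B CAS): counter=5 r=(4,4,4) succ=(0,1,0) retry=(0,0,0)
step 6 (A CAS): counter=5 r=(4,4,4) succ=(0,1,0) retry=(1,0,0)
step 7 (C LOAD): counter=5 r=(4,4,5) succ=(0,1,0) retry=(1,0,0)
step 8 (C CAS): counter=6 r=(4,4,5) succ=(0,1,1) retry=(1,0,0)
step 9 (B LOAD): counter=6 r=(4,6,5) succ=(0,1,1) retry=(1,0,0)
step 10 (B CAS): counter=7 r=(4,6,5) succ=(0,2,1) retry=(1,0,0)
step 11 (B LOAD): counter=7 r=(4,7,5) succ=(0,2,1) retry=(1,0,0)
step 12 (B CAS): counter=8 r=(4,7,5) succ=(0,3,1) retry=(1,0,0)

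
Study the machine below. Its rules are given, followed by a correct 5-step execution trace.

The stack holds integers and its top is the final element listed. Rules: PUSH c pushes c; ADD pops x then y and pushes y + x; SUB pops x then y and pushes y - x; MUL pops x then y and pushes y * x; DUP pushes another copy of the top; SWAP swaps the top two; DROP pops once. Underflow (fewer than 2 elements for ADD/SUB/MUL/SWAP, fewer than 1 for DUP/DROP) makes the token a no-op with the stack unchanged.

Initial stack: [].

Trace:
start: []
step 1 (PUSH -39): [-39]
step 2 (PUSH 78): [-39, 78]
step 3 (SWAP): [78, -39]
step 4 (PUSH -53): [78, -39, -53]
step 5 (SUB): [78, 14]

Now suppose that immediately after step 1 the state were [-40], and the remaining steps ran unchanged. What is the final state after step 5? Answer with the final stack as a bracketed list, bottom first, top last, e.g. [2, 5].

[78, 13]

state after step 1 := [-40]
step 2 (PUSH 78): [-40, 78]
step 3 (SWAP): [78, -40]
step 4 (PUSH -53): [78, -40, -53]
step 5 (SUB): [78, 13]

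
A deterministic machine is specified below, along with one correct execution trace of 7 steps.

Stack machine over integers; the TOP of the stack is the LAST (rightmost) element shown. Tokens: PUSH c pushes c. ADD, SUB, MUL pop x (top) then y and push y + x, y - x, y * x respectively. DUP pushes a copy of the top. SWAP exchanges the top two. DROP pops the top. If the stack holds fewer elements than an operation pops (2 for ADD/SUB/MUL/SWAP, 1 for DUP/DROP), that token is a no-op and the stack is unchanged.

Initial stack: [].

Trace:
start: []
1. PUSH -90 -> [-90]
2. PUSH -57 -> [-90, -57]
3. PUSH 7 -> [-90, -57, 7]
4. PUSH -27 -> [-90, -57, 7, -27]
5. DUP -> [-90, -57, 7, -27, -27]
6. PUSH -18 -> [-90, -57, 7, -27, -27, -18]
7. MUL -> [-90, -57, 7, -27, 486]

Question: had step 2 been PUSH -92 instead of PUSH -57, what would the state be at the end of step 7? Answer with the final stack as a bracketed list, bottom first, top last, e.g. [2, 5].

[-90, -92, 7, -27, 486]

(re-executing from step 2 with the substitution; state before step 2: [-90])
2. PUSH -92 -> [-90, -92]
3. PUSH 7 -> [-90, -92, 7]
4. PUSH -27 -> [-90, -92, 7, -27]
5. DUP -> [-90, -92, 7, -27, -27]
6. PUSH -18 -> [-90, -92, 7, -27, -27, -18]
7. MUL -> [-90, -92, 7, -27, 486]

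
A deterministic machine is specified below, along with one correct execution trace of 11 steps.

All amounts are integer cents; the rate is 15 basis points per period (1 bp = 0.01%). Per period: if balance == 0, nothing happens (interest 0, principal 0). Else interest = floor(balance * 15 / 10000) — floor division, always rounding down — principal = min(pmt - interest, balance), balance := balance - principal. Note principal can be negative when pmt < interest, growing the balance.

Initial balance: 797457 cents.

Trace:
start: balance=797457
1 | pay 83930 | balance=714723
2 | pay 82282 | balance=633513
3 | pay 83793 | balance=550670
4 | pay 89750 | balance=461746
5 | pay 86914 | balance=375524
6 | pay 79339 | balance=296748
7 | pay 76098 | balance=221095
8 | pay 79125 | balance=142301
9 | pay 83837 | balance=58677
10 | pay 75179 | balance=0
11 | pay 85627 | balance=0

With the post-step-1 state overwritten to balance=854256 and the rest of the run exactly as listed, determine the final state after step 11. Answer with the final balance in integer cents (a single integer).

39569

state after step 1 := balance=854256
2 | pay 82282 | balance=773255
3 | pay 83793 | balance=690621
4 | pay 89750 | balance=601906
5 | pay 86914 | balance=515894
6 | pay 79339 | balance=437328
7 | pay 76098 | balance=361885
8 | pay 79125 | balance=283302
9 | pay 83837 | balance=199889
10 | pay 75179 | balance=125009
11 | pay 85627 | balance=39569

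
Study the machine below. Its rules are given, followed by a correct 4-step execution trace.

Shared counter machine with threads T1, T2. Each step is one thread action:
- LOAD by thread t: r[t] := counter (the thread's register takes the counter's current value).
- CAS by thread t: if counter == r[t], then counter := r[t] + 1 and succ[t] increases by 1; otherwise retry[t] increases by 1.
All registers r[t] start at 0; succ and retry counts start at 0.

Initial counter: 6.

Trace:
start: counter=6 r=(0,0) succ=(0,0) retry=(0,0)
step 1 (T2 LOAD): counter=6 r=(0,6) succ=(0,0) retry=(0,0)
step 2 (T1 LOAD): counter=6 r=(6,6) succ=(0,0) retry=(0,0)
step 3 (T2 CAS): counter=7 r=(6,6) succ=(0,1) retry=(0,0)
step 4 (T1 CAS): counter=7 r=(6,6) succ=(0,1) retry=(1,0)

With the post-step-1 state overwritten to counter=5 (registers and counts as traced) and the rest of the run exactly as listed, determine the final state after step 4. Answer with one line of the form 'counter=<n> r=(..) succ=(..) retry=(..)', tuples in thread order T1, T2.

state after step 1 := counter=5 r=(0,6) succ=(0,0) retry=(0,0)
step 2 (T1 LOAD): counter=5 r=(5,6) succ=(0,0) retry=(0,0)
step 3 (T2 CAS): counter=5 r=(5,6) succ=(0,0) retry=(0,1)
step 4 (T1 CAS): counter=6 r=(5,6) succ=(1,0) retry=(0,1)

counter=6 r=(5,6) succ=(1,0) retry=(0,1)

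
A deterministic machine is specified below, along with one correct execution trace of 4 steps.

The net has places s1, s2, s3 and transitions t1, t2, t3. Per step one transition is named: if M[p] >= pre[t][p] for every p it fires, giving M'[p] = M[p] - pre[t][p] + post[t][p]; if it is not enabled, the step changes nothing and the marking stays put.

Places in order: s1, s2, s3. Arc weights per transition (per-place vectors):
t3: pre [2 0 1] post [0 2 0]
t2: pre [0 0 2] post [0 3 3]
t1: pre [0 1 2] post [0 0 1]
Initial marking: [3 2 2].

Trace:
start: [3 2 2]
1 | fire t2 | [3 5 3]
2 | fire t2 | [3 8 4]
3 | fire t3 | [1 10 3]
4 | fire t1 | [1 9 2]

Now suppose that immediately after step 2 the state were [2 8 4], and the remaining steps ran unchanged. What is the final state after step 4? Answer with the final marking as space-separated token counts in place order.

0 9 2

state after step 2 := [2 8 4]
3 | fire t3 | [0 10 3]
4 | fire t1 | [0 9 2]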